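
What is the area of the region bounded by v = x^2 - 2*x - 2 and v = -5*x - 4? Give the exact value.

1/6

Set the curves equal: x^2 - 2*x - 2 = -5*x - 4, so x^2 + 3*x + 2 = 0, which factors as (x + 1)*(x + 2) = 0. The curves meet at x = -2, -1.
On [-2, -1], v = -5*x - 4 is on top; that piece has area ∫[-2,-1] (-(x^2 + 3*x + 2)) dx = 1/6.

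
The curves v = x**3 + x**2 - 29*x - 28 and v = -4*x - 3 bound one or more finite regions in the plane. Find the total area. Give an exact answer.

Set the curves equal: x**3 + x**2 - 29*x - 28 = -4*x - 3, so x**3 + x**2 - 25*x - 25 = 0, which factors as (x - 5)*(x + 1)*(x + 5) = 0. The curves meet at x = -5, -1, 5.
On [-5, -1], v = x**3 + x**2 - 29*x - 28 is on top; that piece has area ∫[-5,-1] (x**3 + x**2 - 25*x - 25) dx = 256/3.
On [-1, 5], v = -4*x - 3 is on top; that piece has area ∫[-1,5] (-(x**3 + x**2 - 25*x - 25)) dx = 252.
Total enclosed area = 256/3 + 252 = 1012/3.

1012/3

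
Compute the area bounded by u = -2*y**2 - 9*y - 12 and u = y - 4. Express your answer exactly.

Both boundary curves give u as a function of y, so integrate with respect to y. Setting them equal: -2*y**2 - 10*y - 8 = 0, i.e. -2*(y + 1)*(y + 4) = 0, so they meet at y = -4, -1.
For y in [-4, -1], u = -2*y**2 - 9*y - 12 is on the right; area = ∫[-4,-1] (-2*y**2 - 10*y - 8) dy = 9.

9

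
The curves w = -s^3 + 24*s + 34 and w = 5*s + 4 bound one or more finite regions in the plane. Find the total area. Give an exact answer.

517/2

Set the curves equal: -s^3 + 24*s + 34 = 5*s + 4, so -s^3 + 19*s + 30 = 0, which factors as -(s - 5)*(s + 2)*(s + 3) = 0. The curves meet at s = -3, -2, 5.
On [-3, -2], w = 5*s + 4 is on top; that piece has area ∫[-3,-2] (-(-s^3 + 19*s + 30)) ds = 5/4.
On [-2, 5], w = -s^3 + 24*s + 34 is on top; that piece has area ∫[-2,5] (-s^3 + 19*s + 30) ds = 1029/4.
Total enclosed area = 5/4 + 1029/4 = 517/2.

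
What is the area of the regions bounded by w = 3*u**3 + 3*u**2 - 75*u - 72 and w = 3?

1012

Set the curves equal: 3*u**3 + 3*u**2 - 75*u - 72 = 3, so 3*u**3 + 3*u**2 - 75*u - 75 = 0, which factors as 3*(u - 5)*(u + 1)*(u + 5) = 0. The curves meet at u = -5, -1, 5.
On [-5, -1], w = 3*u**3 + 3*u**2 - 75*u - 72 is on top; that piece has area ∫[-5,-1] (3*u**3 + 3*u**2 - 75*u - 75) du = 256.
On [-1, 5], w = 3 is on top; that piece has area ∫[-1,5] (-(3*u**3 + 3*u**2 - 75*u - 75)) du = 756.
Total enclosed area = 256 + 756 = 1012.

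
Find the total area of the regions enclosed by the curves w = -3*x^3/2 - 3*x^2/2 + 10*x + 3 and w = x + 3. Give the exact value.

253/8

Set the curves equal: -3*x^3/2 - 3*x^2/2 + 10*x + 3 = x + 3, so -3*x^3/2 - 3*x^2/2 + 9*x = 0, which factors as -3*x*(x - 2)*(x + 3)/2 = 0. The curves meet at x = -3, 0, 2.
On [-3, 0], w = x + 3 is on top; that piece has area ∫[-3,0] (-(-3*x^3/2 - 3*x^2/2 + 9*x)) dx = 189/8.
On [0, 2], w = -3*x^3/2 - 3*x^2/2 + 10*x + 3 is on top; that piece has area ∫[0,2] (-3*x^3/2 - 3*x^2/2 + 9*x) dx = 8.
Total enclosed area = 189/8 + 8 = 253/8.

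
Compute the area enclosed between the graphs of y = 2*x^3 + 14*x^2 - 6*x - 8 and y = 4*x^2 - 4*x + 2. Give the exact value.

Set the curves equal: 2*x^3 + 14*x^2 - 6*x - 8 = 4*x^2 - 4*x + 2, so 2*x^3 + 10*x^2 - 2*x - 10 = 0, which factors as 2*(x - 1)*(x + 1)*(x + 5) = 0. The curves meet at x = -5, -1, 1.
On [-5, -1], y = 2*x^3 + 14*x^2 - 6*x - 8 is on top; that piece has area ∫[-5,-1] (2*x^3 + 10*x^2 - 2*x - 10) dx = 256/3.
On [-1, 1], y = 4*x^2 - 4*x + 2 is on top; that piece has area ∫[-1,1] (-(2*x^3 + 10*x^2 - 2*x - 10)) dx = 40/3.
Total enclosed area = 256/3 + 40/3 = 296/3.

296/3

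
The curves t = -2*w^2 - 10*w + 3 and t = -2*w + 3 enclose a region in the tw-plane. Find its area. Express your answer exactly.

Both boundary curves give t as a function of w, so integrate with respect to w. Setting them equal: -2*w^2 - 8*w = 0, i.e. -2*w*(w + 4) = 0, so they meet at w = -4, 0.
For w in [-4, 0], t = -2*w^2 - 10*w + 3 is on the right; area = ∫[-4,0] (-2*w^2 - 8*w) dw = 64/3.

64/3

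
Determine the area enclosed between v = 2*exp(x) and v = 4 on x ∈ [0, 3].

The difference (2*exp(x)) - (4) = 2*exp(x) - 4 changes sign at x = log(2) inside [0, 3], so split the integral there.
∫[0,log(2)] (2*exp(x) - 4) dx = 2 - log(16); the area of that piece is -2 + log(16).
∫[log(2),3] (2*exp(x) - 4) dx = -16 + 4*log(2) + 2*exp(3).
Total area = (-2 + log(16)) + (-16 + 4*log(2) + 2*exp(3)) = -18 + 8*log(2) + 2*exp(3).

-18 + 8*log(2) + 2*exp(3)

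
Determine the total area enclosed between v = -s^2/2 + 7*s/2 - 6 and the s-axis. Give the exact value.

1/12

The curve meets the s-axis where -s^2/2 + 7*s/2 - 6 = 0, i.e. -(s - 4)*(s - 3)/2 = 0, at s = 3, 4.
On [3, 4] the curve lies above the axis; ∫[3,4] (-s^2/2 + 7*s/2 - 6) ds = 1/12, giving area 1/12.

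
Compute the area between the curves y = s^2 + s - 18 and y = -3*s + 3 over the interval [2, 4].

The difference (s^2 + s - 18) - (-3*s + 3) = s^2 + 4*s - 21 changes sign at s = 3 inside [2, 4], so split the integral there.
∫[2,3] (s^2 + 4*s - 21) ds = -14/3; the area of that piece is 14/3.
∫[3,4] (s^2 + 4*s - 21) ds = 16/3.
Total area = 14/3 + 16/3 = 10.

10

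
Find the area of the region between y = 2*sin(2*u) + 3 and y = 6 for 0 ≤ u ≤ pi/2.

On [0, pi/2], (2*sin(2*u) + 3) - (6) = 2*sin(2*u) - 3 is ≤ 0 throughout, so the area is a single integral of |2*sin(2*u) - 3|.
∫[0,pi/2] (2*sin(2*u) - 3) du = 2 - 3*pi/2; the area of that piece is -2 + 3*pi/2.

-2 + 3*pi/2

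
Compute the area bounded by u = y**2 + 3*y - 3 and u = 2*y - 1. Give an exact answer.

Both boundary curves give u as a function of y, so integrate with respect to y. Setting them equal: y**2 + y - 2 = 0, i.e. (y - 1)*(y + 2) = 0, so they meet at y = -2, 1.
For y in [-2, 1], u = y**2 + 3*y - 3 is on the left; area = ∫[-2,1] (-(y**2 + y - 2)) dy = 9/2.

9/2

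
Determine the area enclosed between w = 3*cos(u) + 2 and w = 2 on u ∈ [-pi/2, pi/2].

6

On [-pi/2, pi/2], (3*cos(u) + 2) - (2) = 3*cos(u) is ≥ 0 throughout, so the area is a single integral of |3*cos(u)|.
∫[-pi/2,pi/2] (3*cos(u)) du = 6.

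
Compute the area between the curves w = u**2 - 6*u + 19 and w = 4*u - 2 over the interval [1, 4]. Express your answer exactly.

37/3

The difference (u**2 - 6*u + 19) - (4*u - 2) = u**2 - 10*u + 21 changes sign at u = 3 inside [1, 4], so split the integral there.
∫[1,3] (u**2 - 10*u + 21) du = 32/3.
∫[3,4] (u**2 - 10*u + 21) du = -5/3; the area of that piece is 5/3.
Total area = 32/3 + 5/3 = 37/3.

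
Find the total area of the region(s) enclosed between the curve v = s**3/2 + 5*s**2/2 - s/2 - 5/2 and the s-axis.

74/3

The curve meets the s-axis where s**3/2 + 5*s**2/2 - s/2 - 5/2 = 0, i.e. (s - 1)*(s + 1)*(s + 5)/2 = 0, at s = -5, -1, 1.
On [-5, -1] the curve lies above the axis; ∫[-5,-1] (s**3/2 + 5*s**2/2 - s/2 - 5/2) ds = 64/3, giving area 64/3.
On [-1, 1] the curve lies below the axis; ∫[-1,1] (s**3/2 + 5*s**2/2 - s/2 - 5/2) ds = -10/3, giving area 10/3.
Total area = 64/3 + 10/3 = 74/3.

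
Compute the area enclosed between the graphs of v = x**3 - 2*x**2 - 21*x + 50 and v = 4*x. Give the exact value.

2459/6

Set the curves equal: x**3 - 2*x**2 - 21*x + 50 = 4*x, so x**3 - 2*x**2 - 25*x + 50 = 0, which factors as (x - 5)*(x - 2)*(x + 5) = 0. The curves meet at x = -5, 2, 5.
On [-5, 2], v = x**3 - 2*x**2 - 21*x + 50 is on top; that piece has area ∫[-5,2] (x**3 - 2*x**2 - 25*x + 50) dx = 4459/12.
On [2, 5], v = 4*x is on top; that piece has area ∫[2,5] (-(x**3 - 2*x**2 - 25*x + 50)) dx = 153/4.
Total enclosed area = 4459/12 + 153/4 = 2459/6.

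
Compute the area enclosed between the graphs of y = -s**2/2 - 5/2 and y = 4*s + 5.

2/3

Set the curves equal: -s**2/2 - 5/2 = 4*s + 5, so -s**2/2 - 4*s - 15/2 = 0, which factors as -(s + 3)*(s + 5)/2 = 0. The curves meet at s = -5, -3.
On [-5, -3], y = -s**2/2 - 5/2 is on top; that piece has area ∫[-5,-3] (-s**2/2 - 4*s - 15/2) ds = 2/3.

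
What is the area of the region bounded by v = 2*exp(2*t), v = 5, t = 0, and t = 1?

The difference (2*exp(2*t)) - (5) = 2*exp(2*t) - 5 changes sign at t = -log(2)/2 + log(5)/2 inside [0, 1], so split the integral there.
∫[0,-log(2)/2 + log(5)/2] (2*exp(2*t) - 5) dt = log(4*sqrt(10)/125) + 3/2; the area of that piece is -3/2 + log(25*sqrt(10)/8).
∫[-log(2)/2 + log(5)/2,1] (2*exp(2*t) - 5) dt = -15/2 - 5*log(2)/2 + 5*log(5)/2 + exp(2).
Total area = (-3/2 + log(25*sqrt(10)/8)) + (-15/2 - 5*log(2)/2 + 5*log(5)/2 + exp(2)) = -9 - 11*log(2)/2 + log(10)/2 + 9*log(5)/2 + exp(2).

-9 - 11*log(2)/2 + log(10)/2 + 9*log(5)/2 + exp(2)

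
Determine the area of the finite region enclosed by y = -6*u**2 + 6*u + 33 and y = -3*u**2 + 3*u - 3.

343/2

Set the curves equal: -6*u**2 + 6*u + 33 = -3*u**2 + 3*u - 3, so -3*u**2 + 3*u + 36 = 0, which factors as -3*(u - 4)*(u + 3) = 0. The curves meet at u = -3, 4.
On [-3, 4], y = -6*u**2 + 6*u + 33 is on top; that piece has area ∫[-3,4] (-3*u**2 + 3*u + 36) du = 343/2.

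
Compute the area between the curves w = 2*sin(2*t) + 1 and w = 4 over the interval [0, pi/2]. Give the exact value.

-2 + 3*pi/2

On [0, pi/2], (2*sin(2*t) + 1) - (4) = 2*sin(2*t) - 3 is ≤ 0 throughout, so the area is a single integral of |2*sin(2*t) - 3|.
∫[0,pi/2] (2*sin(2*t) - 3) dt = 2 - 3*pi/2; the area of that piece is -2 + 3*pi/2.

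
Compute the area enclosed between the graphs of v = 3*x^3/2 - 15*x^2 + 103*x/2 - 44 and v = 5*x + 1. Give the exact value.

37/8

Set the curves equal: 3*x^3/2 - 15*x^2 + 103*x/2 - 44 = 5*x + 1, so 3*x^3/2 - 15*x^2 + 93*x/2 - 45 = 0, which factors as 3*(x - 5)*(x - 3)*(x - 2)/2 = 0. The curves meet at x = 2, 3, 5.
On [2, 3], v = 3*x^3/2 - 15*x^2 + 103*x/2 - 44 is on top; that piece has area ∫[2,3] (3*x^3/2 - 15*x^2 + 93*x/2 - 45) dx = 5/8.
On [3, 5], v = 5*x + 1 is on top; that piece has area ∫[3,5] (-(3*x^3/2 - 15*x^2 + 93*x/2 - 45)) dx = 4.
Total enclosed area = 5/8 + 4 = 37/8.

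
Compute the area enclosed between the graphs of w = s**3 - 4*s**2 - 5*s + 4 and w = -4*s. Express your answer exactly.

253/12

Set the curves equal: s**3 - 4*s**2 - 5*s + 4 = -4*s, so s**3 - 4*s**2 - s + 4 = 0, which factors as (s - 4)*(s - 1)*(s + 1) = 0. The curves meet at s = -1, 1, 4.
On [-1, 1], w = s**3 - 4*s**2 - 5*s + 4 is on top; that piece has area ∫[-1,1] (s**3 - 4*s**2 - s + 4) ds = 16/3.
On [1, 4], w = -4*s is on top; that piece has area ∫[1,4] (-(s**3 - 4*s**2 - s + 4)) ds = 63/4.
Total enclosed area = 16/3 + 63/4 = 253/12.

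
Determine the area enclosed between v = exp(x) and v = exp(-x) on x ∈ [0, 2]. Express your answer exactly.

On [0, 2], (exp(x)) - (exp(-x)) = exp(x) - exp(-x) is ≥ 0 throughout, so the area is a single integral of |exp(x) - exp(-x)|.
∫[0,2] (exp(x) - exp(-x)) dx = -2 + exp(-2) + exp(2).

-2 + exp(-2) + exp(2)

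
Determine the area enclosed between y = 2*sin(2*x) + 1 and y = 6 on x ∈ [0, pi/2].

-2 + 5*pi/2

On [0, pi/2], (2*sin(2*x) + 1) - (6) = 2*sin(2*x) - 5 is ≤ 0 throughout, so the area is a single integral of |2*sin(2*x) - 5|.
∫[0,pi/2] (2*sin(2*x) - 5) dx = 2 - 5*pi/2; the area of that piece is -2 + 5*pi/2.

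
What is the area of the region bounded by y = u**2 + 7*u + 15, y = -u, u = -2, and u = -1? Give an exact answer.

16/3

On [-2, -1], (u**2 + 7*u + 15) - (-u) = u**2 + 8*u + 15 is ≥ 0 throughout, so the area is a single integral of |u**2 + 8*u + 15|.
∫[-2,-1] (u**2 + 8*u + 15) du = 16/3.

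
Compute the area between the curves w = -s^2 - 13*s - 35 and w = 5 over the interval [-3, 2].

On [-3, 2], (-s^2 - 13*s - 35) - (5) = -s^2 - 13*s - 40 is ≤ 0 throughout, so the area is a single integral of |-s^2 - 13*s - 40|.
∫[-3,2] (-s^2 - 13*s - 40) ds = -1075/6; the area of that piece is 1075/6.

1075/6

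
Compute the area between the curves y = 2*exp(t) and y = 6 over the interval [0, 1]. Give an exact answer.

8 - 2*exp(1)

On [0, 1], (2*exp(t)) - (6) = 2*exp(t) - 6 is ≤ 0 throughout, so the area is a single integral of |2*exp(t) - 6|.
∫[0,1] (2*exp(t) - 6) dt = -8 + 2*exp(1); the area of that piece is 8 - 2*exp(1).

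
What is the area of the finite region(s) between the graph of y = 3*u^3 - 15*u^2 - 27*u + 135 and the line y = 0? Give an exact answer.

The curve meets the u-axis where 3*u^3 - 15*u^2 - 27*u + 135 = 0, i.e. 3*(u - 5)*(u - 3)*(u + 3) = 0, at u = -3, 3, 5.
On [-3, 3] the curve lies above the axis; ∫[-3,3] (3*u^3 - 15*u^2 - 27*u + 135) du = 540, giving area 540.
On [3, 5] the curve lies below the axis; ∫[3,5] (3*u^3 - 15*u^2 - 27*u + 135) du = -28, giving area 28.
Total area = 540 + 28 = 568.

568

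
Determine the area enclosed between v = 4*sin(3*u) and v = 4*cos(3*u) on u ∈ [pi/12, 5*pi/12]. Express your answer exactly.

On [pi/12, 5*pi/12], (4*sin(3*u)) - (4*cos(3*u)) = 4*sin(3*u) - 4*cos(3*u) is ≥ 0 throughout, so the area is a single integral of |4*sin(3*u) - 4*cos(3*u)|.
∫[pi/12,5*pi/12] (4*sin(3*u) - 4*cos(3*u)) du = 8*sqrt(2)/3.

8*sqrt(2)/3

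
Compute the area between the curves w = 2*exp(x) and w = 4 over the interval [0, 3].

The difference (2*exp(x)) - (4) = 2*exp(x) - 4 changes sign at x = log(2) inside [0, 3], so split the integral there.
∫[0,log(2)] (2*exp(x) - 4) dx = 2 - log(16); the area of that piece is -2 + log(16).
∫[log(2),3] (2*exp(x) - 4) dx = -16 + 4*log(2) + 2*exp(3).
Total area = (-2 + log(16)) + (-16 + 4*log(2) + 2*exp(3)) = -18 + 8*log(2) + 2*exp(3).

-18 + 8*log(2) + 2*exp(3)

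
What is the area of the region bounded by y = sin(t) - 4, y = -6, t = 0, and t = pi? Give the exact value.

On [0, pi], (sin(t) - 4) - (-6) = sin(t) + 2 is ≥ 0 throughout, so the area is a single integral of |sin(t) + 2|.
∫[0,pi] (sin(t) + 2) dt = 2 + 2*pi.

2 + 2*pi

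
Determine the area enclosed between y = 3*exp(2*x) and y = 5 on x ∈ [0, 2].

The difference (3*exp(2*x)) - (5) = 3*exp(2*x) - 5 changes sign at x = -log(3)/2 + log(5)/2 inside [0, 2], so split the integral there.
∫[0,-log(3)/2 + log(5)/2] (3*exp(2*x) - 5) dx = log(9*sqrt(15)/125) + 1; the area of that piece is -1 + log(25*sqrt(15)/27).
∫[-log(3)/2 + log(5)/2,2] (3*exp(2*x) - 5) dx = -25/2 - 5*log(3)/2 + 5*log(5)/2 + 3*exp(4)/2.
Total area = (-1 + log(25*sqrt(15)/27)) + (-25/2 - 5*log(3)/2 + 5*log(5)/2 + 3*exp(4)/2) = -27/2 - 11*log(3)/2 + log(15)/2 + 9*log(5)/2 + 3*exp(4)/2.

-27/2 - 11*log(3)/2 + log(15)/2 + 9*log(5)/2 + 3*exp(4)/2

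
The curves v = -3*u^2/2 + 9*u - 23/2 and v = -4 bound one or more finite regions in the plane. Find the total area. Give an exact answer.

16

Set the curves equal: -3*u^2/2 + 9*u - 23/2 = -4, so -3*u^2/2 + 9*u - 15/2 = 0, which factors as -3*(u - 5)*(u - 1)/2 = 0. The curves meet at u = 1, 5.
On [1, 5], v = -3*u^2/2 + 9*u - 23/2 is on top; that piece has area ∫[1,5] (-3*u^2/2 + 9*u - 15/2) du = 16.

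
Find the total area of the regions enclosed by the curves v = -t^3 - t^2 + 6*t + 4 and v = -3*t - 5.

148/3

Set the curves equal: -t^3 - t^2 + 6*t + 4 = -3*t - 5, so -t^3 - t^2 + 9*t + 9 = 0, which factors as -(t - 3)*(t + 1)*(t + 3) = 0. The curves meet at t = -3, -1, 3.
On [-3, -1], v = -3*t - 5 is on top; that piece has area ∫[-3,-1] (-(-t^3 - t^2 + 9*t + 9)) dt = 20/3.
On [-1, 3], v = -t^3 - t^2 + 6*t + 4 is on top; that piece has area ∫[-1,3] (-t^3 - t^2 + 9*t + 9) dt = 128/3.
Total enclosed area = 20/3 + 128/3 = 148/3.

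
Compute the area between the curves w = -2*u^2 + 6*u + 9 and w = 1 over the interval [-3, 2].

157/3

The difference (-2*u^2 + 6*u + 9) - (1) = -2*u^2 + 6*u + 8 changes sign at u = -1 inside [-3, 2], so split the integral there.
∫[-3,-1] (-2*u^2 + 6*u + 8) du = -76/3; the area of that piece is 76/3.
∫[-1,2] (-2*u^2 + 6*u + 8) du = 27.
Total area = 76/3 + 27 = 157/3.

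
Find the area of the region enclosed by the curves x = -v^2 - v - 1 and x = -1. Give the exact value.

Both boundary curves give x as a function of v, so integrate with respect to v. Setting them equal: -v^2 - v = 0, i.e. -v*(v + 1) = 0, so they meet at v = -1, 0.
For v in [-1, 0], x = -v^2 - v - 1 is on the right; area = ∫[-1,0] (-v^2 - v) dv = 1/6.

1/6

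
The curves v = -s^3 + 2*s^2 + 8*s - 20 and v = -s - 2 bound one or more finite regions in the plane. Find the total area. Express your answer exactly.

443/6

Set the curves equal: -s^3 + 2*s^2 + 8*s - 20 = -s - 2, so -s^3 + 2*s^2 + 9*s - 18 = 0, which factors as -(s - 3)*(s - 2)*(s + 3) = 0. The curves meet at s = -3, 2, 3.
On [-3, 2], v = -s - 2 is on top; that piece has area ∫[-3,2] (-(-s^3 + 2*s^2 + 9*s - 18)) ds = 875/12.
On [2, 3], v = -s^3 + 2*s^2 + 8*s - 20 is on top; that piece has area ∫[2,3] (-s^3 + 2*s^2 + 9*s - 18) ds = 11/12.
Total enclosed area = 875/12 + 11/12 = 443/6.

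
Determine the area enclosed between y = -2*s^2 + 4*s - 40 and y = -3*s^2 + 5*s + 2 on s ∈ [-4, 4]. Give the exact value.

On [-4, 4], (-2*s^2 + 4*s - 40) - (-3*s^2 + 5*s + 2) = s^2 - s - 42 is ≤ 0 throughout, so the area is a single integral of |s^2 - s - 42|.
∫[-4,4] (s^2 - s - 42) ds = -880/3; the area of that piece is 880/3.

880/3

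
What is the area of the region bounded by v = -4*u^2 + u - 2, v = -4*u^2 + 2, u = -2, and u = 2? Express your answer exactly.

On [-2, 2], (-4*u^2 + u - 2) - (-4*u^2 + 2) = u - 4 is ≤ 0 throughout, so the area is a single integral of |u - 4|.
∫[-2,2] (u - 4) du = -16; the area of that piece is 16.

16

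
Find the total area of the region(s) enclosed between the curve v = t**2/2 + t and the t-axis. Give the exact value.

2/3

The curve meets the t-axis where t**2/2 + t = 0, i.e. t*(t + 2)/2 = 0, at t = -2, 0.
On [-2, 0] the curve lies below the axis; ∫[-2,0] (t**2/2 + t) dt = -2/3, giving area 2/3.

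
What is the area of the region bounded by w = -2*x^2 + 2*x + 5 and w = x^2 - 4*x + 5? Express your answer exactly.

Set the curves equal: -2*x^2 + 2*x + 5 = x^2 - 4*x + 5, so -3*x^2 + 6*x = 0, which factors as -3*x*(x - 2) = 0. The curves meet at x = 0, 2.
On [0, 2], w = -2*x^2 + 2*x + 5 is on top; that piece has area ∫[0,2] (-3*x^2 + 6*x) dx = 4.

4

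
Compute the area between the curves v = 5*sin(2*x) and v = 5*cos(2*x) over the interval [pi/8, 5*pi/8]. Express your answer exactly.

5*sqrt(2)

On [pi/8, 5*pi/8], (5*sin(2*x)) - (5*cos(2*x)) = 5*sin(2*x) - 5*cos(2*x) is ≥ 0 throughout, so the area is a single integral of |5*sin(2*x) - 5*cos(2*x)|.
∫[pi/8,5*pi/8] (5*sin(2*x) - 5*cos(2*x)) dx = 5*sqrt(2).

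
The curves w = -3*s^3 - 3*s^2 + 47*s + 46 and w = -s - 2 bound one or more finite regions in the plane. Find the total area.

Set the curves equal: -3*s^3 - 3*s^2 + 47*s + 46 = -s - 2, so -3*s^3 - 3*s^2 + 48*s + 48 = 0, which factors as -3*(s - 4)*(s + 1)*(s + 4) = 0. The curves meet at s = -4, -1, 4.
On [-4, -1], w = -s - 2 is on top; that piece has area ∫[-4,-1] (-(-3*s^3 - 3*s^2 + 48*s + 48)) ds = 351/4.
On [-1, 4], w = -3*s^3 - 3*s^2 + 47*s + 46 is on top; that piece has area ∫[-1,4] (-3*s^3 - 3*s^2 + 48*s + 48) ds = 1375/4.
Total enclosed area = 351/4 + 1375/4 = 863/2.

863/2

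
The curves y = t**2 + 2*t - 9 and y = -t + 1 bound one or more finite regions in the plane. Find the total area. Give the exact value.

Set the curves equal: t**2 + 2*t - 9 = -t + 1, so t**2 + 3*t - 10 = 0, which factors as (t - 2)*(t + 5) = 0. The curves meet at t = -5, 2.
On [-5, 2], y = -t + 1 is on top; that piece has area ∫[-5,2] (-(t**2 + 3*t - 10)) dt = 343/6.

343/6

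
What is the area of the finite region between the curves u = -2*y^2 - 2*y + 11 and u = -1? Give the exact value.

Both boundary curves give u as a function of y, so integrate with respect to y. Setting them equal: -2*y^2 - 2*y + 12 = 0, i.e. -2*(y - 2)*(y + 3) = 0, so they meet at y = -3, 2.
For y in [-3, 2], u = -2*y^2 - 2*y + 11 is on the right; area = ∫[-3,2] (-2*y^2 - 2*y + 12) dy = 125/3.

125/3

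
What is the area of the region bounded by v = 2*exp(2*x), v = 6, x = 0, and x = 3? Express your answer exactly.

-23 + 6*log(3) + exp(6)

The difference (2*exp(2*x)) - (6) = 2*exp(2*x) - 6 changes sign at x = log(3)/2 inside [0, 3], so split the integral there.
∫[0,log(3)/2] (2*exp(2*x) - 6) dx = 2 - log(27); the area of that piece is -2 + log(27).
∫[log(3)/2,3] (2*exp(2*x) - 6) dx = -21 + 3*log(3) + exp(6).
Total area = (-2 + log(27)) + (-21 + 3*log(3) + exp(6)) = -23 + 6*log(3) + exp(6).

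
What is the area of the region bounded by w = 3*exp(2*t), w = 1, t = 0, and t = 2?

On [0, 2], (3*exp(2*t)) - (1) = 3*exp(2*t) - 1 is ≥ 0 throughout, so the area is a single integral of |3*exp(2*t) - 1|.
∫[0,2] (3*exp(2*t) - 1) dt = -7/2 + 3*exp(4)/2.

-7/2 + 3*exp(4)/2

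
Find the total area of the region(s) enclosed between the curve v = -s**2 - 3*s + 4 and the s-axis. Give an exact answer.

125/6

The curve meets the s-axis where -s**2 - 3*s + 4 = 0, i.e. -(s - 1)*(s + 4) = 0, at s = -4, 1.
On [-4, 1] the curve lies above the axis; ∫[-4,1] (-s**2 - 3*s + 4) ds = 125/6, giving area 125/6.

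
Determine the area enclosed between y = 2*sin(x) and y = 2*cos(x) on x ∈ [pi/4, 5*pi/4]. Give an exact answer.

On [pi/4, 5*pi/4], (2*sin(x)) - (2*cos(x)) = 2*sin(x) - 2*cos(x) is ≥ 0 throughout, so the area is a single integral of |2*sin(x) - 2*cos(x)|.
∫[pi/4,5*pi/4] (2*sin(x) - 2*cos(x)) dx = 4*sqrt(2).

4*sqrt(2)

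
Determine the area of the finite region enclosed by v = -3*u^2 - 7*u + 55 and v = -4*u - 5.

Set the curves equal: -3*u^2 - 7*u + 55 = -4*u - 5, so -3*u^2 - 3*u + 60 = 0, which factors as -3*(u - 4)*(u + 5) = 0. The curves meet at u = -5, 4.
On [-5, 4], v = -3*u^2 - 7*u + 55 is on top; that piece has area ∫[-5,4] (-3*u^2 - 3*u + 60) du = 729/2.

729/2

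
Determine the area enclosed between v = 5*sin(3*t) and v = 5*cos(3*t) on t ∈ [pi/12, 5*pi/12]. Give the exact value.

10*sqrt(2)/3

On [pi/12, 5*pi/12], (5*sin(3*t)) - (5*cos(3*t)) = 5*sin(3*t) - 5*cos(3*t) is ≥ 0 throughout, so the area is a single integral of |5*sin(3*t) - 5*cos(3*t)|.
∫[pi/12,5*pi/12] (5*sin(3*t) - 5*cos(3*t)) dt = 10*sqrt(2)/3.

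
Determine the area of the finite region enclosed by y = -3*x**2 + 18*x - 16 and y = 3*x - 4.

Set the curves equal: -3*x**2 + 18*x - 16 = 3*x - 4, so -3*x**2 + 15*x - 12 = 0, which factors as -3*(x - 4)*(x - 1) = 0. The curves meet at x = 1, 4.
On [1, 4], y = -3*x**2 + 18*x - 16 is on top; that piece has area ∫[1,4] (-3*x**2 + 15*x - 12) dx = 27/2.

27/2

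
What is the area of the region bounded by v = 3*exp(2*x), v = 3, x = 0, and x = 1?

-9/2 + 3*exp(2)/2

On [0, 1], (3*exp(2*x)) - (3) = 3*exp(2*x) - 3 is ≥ 0 throughout, so the area is a single integral of |3*exp(2*x) - 3|.
∫[0,1] (3*exp(2*x) - 3) dx = -9/2 + 3*exp(2)/2.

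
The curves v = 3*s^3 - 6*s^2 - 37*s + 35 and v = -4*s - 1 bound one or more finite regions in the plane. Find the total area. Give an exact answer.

937/4

Set the curves equal: 3*s^3 - 6*s^2 - 37*s + 35 = -4*s - 1, so 3*s^3 - 6*s^2 - 33*s + 36 = 0, which factors as 3*(s - 4)*(s - 1)*(s + 3) = 0. The curves meet at s = -3, 1, 4.
On [-3, 1], v = 3*s^3 - 6*s^2 - 37*s + 35 is on top; that piece has area ∫[-3,1] (3*s^3 - 6*s^2 - 33*s + 36) ds = 160.
On [1, 4], v = -4*s - 1 is on top; that piece has area ∫[1,4] (-(3*s^3 - 6*s^2 - 33*s + 36)) ds = 297/4.
Total enclosed area = 160 + 297/4 = 937/4.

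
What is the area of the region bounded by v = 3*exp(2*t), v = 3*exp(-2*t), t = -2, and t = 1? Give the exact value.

The difference (3*exp(2*t)) - (3*exp(-2*t)) = 3*exp(2*t) - 3*exp(-2*t) changes sign at t = 0 inside [-2, 1], so split the integral there.
∫[-2,0] (3*exp(2*t) - 3*exp(-2*t)) dt = -3*exp(4)/2 - 3*exp(-4)/2 + 3; the area of that piece is -3 + 3*exp(-4)/2 + 3*exp(4)/2.
∫[0,1] (3*exp(2*t) - 3*exp(-2*t)) dt = -3 + 3*exp(-2)/2 + 3*exp(2)/2.
Total area = (-3 + 3*exp(-4)/2 + 3*exp(4)/2) + (-3 + 3*exp(-2)/2 + 3*exp(2)/2) = -6 + 3*exp(-4)/2 + 3*exp(-2)/2 + 3*exp(2)/2 + 3*exp(4)/2.

-6 + 3*exp(-4)/2 + 3*exp(-2)/2 + 3*exp(2)/2 + 3*exp(4)/2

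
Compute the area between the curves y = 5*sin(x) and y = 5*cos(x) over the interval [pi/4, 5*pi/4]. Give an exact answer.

On [pi/4, 5*pi/4], (5*sin(x)) - (5*cos(x)) = 5*sin(x) - 5*cos(x) is ≥ 0 throughout, so the area is a single integral of |5*sin(x) - 5*cos(x)|.
∫[pi/4,5*pi/4] (5*sin(x) - 5*cos(x)) dx = 10*sqrt(2).

10*sqrt(2)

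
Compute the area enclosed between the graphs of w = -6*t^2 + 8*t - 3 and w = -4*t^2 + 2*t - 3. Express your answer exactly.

9

Set the curves equal: -6*t^2 + 8*t - 3 = -4*t^2 + 2*t - 3, so -2*t^2 + 6*t = 0, which factors as -2*t*(t - 3) = 0. The curves meet at t = 0, 3.
On [0, 3], w = -6*t^2 + 8*t - 3 is on top; that piece has area ∫[0,3] (-2*t^2 + 6*t) dt = 9.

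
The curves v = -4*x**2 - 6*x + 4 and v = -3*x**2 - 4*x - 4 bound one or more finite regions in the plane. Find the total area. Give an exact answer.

Set the curves equal: -4*x**2 - 6*x + 4 = -3*x**2 - 4*x - 4, so -x**2 - 2*x + 8 = 0, which factors as -(x - 2)*(x + 4) = 0. The curves meet at x = -4, 2.
On [-4, 2], v = -4*x**2 - 6*x + 4 is on top; that piece has area ∫[-4,2] (-x**2 - 2*x + 8) dx = 36.

36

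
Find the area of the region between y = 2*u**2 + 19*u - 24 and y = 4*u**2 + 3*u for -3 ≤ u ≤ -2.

On [-3, -2], (2*u**2 + 19*u - 24) - (4*u**2 + 3*u) = -2*u**2 + 16*u - 24 is ≤ 0 throughout, so the area is a single integral of |-2*u**2 + 16*u - 24|.
∫[-3,-2] (-2*u**2 + 16*u - 24) du = -230/3; the area of that piece is 230/3.

230/3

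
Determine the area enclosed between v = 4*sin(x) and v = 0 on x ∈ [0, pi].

8

On [0, pi], (4*sin(x)) - (0) = 4*sin(x) is ≥ 0 throughout, so the area is a single integral of |4*sin(x)|.
∫[0,pi] (4*sin(x)) dx = 8.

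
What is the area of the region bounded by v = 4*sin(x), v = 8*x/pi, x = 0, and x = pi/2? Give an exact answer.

4 - pi

On [0, pi/2], (4*sin(x)) - (8*x/pi) = -8*x/pi + 4*sin(x) is ≥ 0 throughout, so the area is a single integral of |-8*x/pi + 4*sin(x)|.
∫[0,pi/2] (-8*x/pi + 4*sin(x)) dx = 4 - pi.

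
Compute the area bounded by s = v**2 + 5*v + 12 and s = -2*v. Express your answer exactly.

1/6

Both boundary curves give s as a function of v, so integrate with respect to v. Setting them equal: v**2 + 7*v + 12 = 0, i.e. (v + 3)*(v + 4) = 0, so they meet at v = -4, -3.
For v in [-4, -3], s = v**2 + 5*v + 12 is on the left; area = ∫[-4,-3] (-(v**2 + 7*v + 12)) dv = 1/6.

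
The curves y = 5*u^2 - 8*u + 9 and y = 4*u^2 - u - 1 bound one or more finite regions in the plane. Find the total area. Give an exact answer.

Set the curves equal: 5*u^2 - 8*u + 9 = 4*u^2 - u - 1, so u^2 - 7*u + 10 = 0, which factors as (u - 5)*(u - 2) = 0. The curves meet at u = 2, 5.
On [2, 5], y = 4*u^2 - u - 1 is on top; that piece has area ∫[2,5] (-(u^2 - 7*u + 10)) du = 9/2.

9/2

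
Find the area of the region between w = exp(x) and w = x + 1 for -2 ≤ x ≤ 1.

On [-2, 1], (exp(x)) - (x + 1) = -x + exp(x) - 1 is ≥ 0 throughout, so the area is a single integral of |-x + exp(x) - 1|.
∫[-2,1] (-x + exp(x) - 1) dx = -3/2 - exp(-2) + exp(1).

-3/2 - exp(-2) + exp(1)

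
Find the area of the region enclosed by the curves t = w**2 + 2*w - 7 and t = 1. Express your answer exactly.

36

Both boundary curves give t as a function of w, so integrate with respect to w. Setting them equal: w**2 + 2*w - 8 = 0, i.e. (w - 2)*(w + 4) = 0, so they meet at w = -4, 2.
For w in [-4, 2], t = w**2 + 2*w - 7 is on the left; area = ∫[-4,2] (-(w**2 + 2*w - 8)) dw = 36.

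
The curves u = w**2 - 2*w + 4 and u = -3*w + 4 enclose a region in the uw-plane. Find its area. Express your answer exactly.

Both boundary curves give u as a function of w, so integrate with respect to w. Setting them equal: w**2 + w = 0, i.e. w*(w + 1) = 0, so they meet at w = -1, 0.
For w in [-1, 0], u = w**2 - 2*w + 4 is on the left; area = ∫[-1,0] (-(w**2 + w)) dw = 1/6.

1/6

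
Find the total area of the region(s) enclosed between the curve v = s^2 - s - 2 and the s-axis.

9/2

The curve meets the s-axis where s^2 - s - 2 = 0, i.e. (s - 2)*(s + 1) = 0, at s = -1, 2.
On [-1, 2] the curve lies below the axis; ∫[-1,2] (s^2 - s - 2) ds = -9/2, giving area 9/2.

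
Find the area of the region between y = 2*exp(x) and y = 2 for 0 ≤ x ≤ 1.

On [0, 1], (2*exp(x)) - (2) = 2*exp(x) - 2 is ≥ 0 throughout, so the area is a single integral of |2*exp(x) - 2|.
∫[0,1] (2*exp(x) - 2) dx = -4 + 2*exp(1).

-4 + 2*exp(1)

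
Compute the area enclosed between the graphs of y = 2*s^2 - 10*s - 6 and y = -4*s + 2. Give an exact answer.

125/3

Set the curves equal: 2*s^2 - 10*s - 6 = -4*s + 2, so 2*s^2 - 6*s - 8 = 0, which factors as 2*(s - 4)*(s + 1) = 0. The curves meet at s = -1, 4.
On [-1, 4], y = -4*s + 2 is on top; that piece has area ∫[-1,4] (-(2*s^2 - 6*s - 8)) ds = 125/3.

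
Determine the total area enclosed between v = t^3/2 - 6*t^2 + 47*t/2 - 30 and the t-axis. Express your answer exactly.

1/4

The curve meets the t-axis where t^3/2 - 6*t^2 + 47*t/2 - 30 = 0, i.e. (t - 5)*(t - 4)*(t - 3)/2 = 0, at t = 3, 4, 5.
On [3, 4] the curve lies above the axis; ∫[3,4] (t^3/2 - 6*t^2 + 47*t/2 - 30) dt = 1/8, giving area 1/8.
On [4, 5] the curve lies below the axis; ∫[4,5] (t^3/2 - 6*t^2 + 47*t/2 - 30) dt = -1/8, giving area 1/8.
Total area = 1/8 + 1/8 = 1/4.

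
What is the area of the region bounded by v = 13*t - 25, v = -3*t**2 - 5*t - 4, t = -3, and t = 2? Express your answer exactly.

The difference (13*t - 25) - (-3*t**2 - 5*t - 4) = 3*t**2 + 18*t - 21 changes sign at t = 1 inside [-3, 2], so split the integral there.
∫[-3,1] (3*t**2 + 18*t - 21) dt = -128; the area of that piece is 128.
∫[1,2] (3*t**2 + 18*t - 21) dt = 13.
Total area = 128 + 13 = 141.

141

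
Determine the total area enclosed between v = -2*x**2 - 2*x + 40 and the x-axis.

The curve meets the x-axis where -2*x**2 - 2*x + 40 = 0, i.e. -2*(x - 4)*(x + 5) = 0, at x = -5, 4.
On [-5, 4] the curve lies above the axis; ∫[-5,4] (-2*x**2 - 2*x + 40) dx = 243, giving area 243.

243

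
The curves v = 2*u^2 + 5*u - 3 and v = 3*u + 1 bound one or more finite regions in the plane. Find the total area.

Set the curves equal: 2*u^2 + 5*u - 3 = 3*u + 1, so 2*u^2 + 2*u - 4 = 0, which factors as 2*(u - 1)*(u + 2) = 0. The curves meet at u = -2, 1.
On [-2, 1], v = 3*u + 1 is on top; that piece has area ∫[-2,1] (-(2*u^2 + 2*u - 4)) du = 9.

9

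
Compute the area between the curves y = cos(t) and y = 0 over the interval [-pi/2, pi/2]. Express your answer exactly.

On [-pi/2, pi/2], (cos(t)) - (0) = cos(t) is ≥ 0 throughout, so the area is a single integral of |cos(t)|.
∫[-pi/2,pi/2] (cos(t)) dt = 2.

2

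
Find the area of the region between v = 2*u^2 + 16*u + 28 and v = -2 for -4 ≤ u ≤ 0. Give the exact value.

112/3

The difference (2*u^2 + 16*u + 28) - (-2) = 2*u^2 + 16*u + 30 changes sign at u = -3 inside [-4, 0], so split the integral there.
∫[-4,-3] (2*u^2 + 16*u + 30) du = -4/3; the area of that piece is 4/3.
∫[-3,0] (2*u^2 + 16*u + 30) du = 36.
Total area = 4/3 + 36 = 112/3.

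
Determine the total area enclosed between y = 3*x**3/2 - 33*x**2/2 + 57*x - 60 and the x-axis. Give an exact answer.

37/8

The curve meets the x-axis where 3*x**3/2 - 33*x**2/2 + 57*x - 60 = 0, i.e. 3*(x - 5)*(x - 4)*(x - 2)/2 = 0, at x = 2, 4, 5.
On [2, 4] the curve lies above the axis; ∫[2,4] (3*x**3/2 - 33*x**2/2 + 57*x - 60) dx = 4, giving area 4.
On [4, 5] the curve lies below the axis; ∫[4,5] (3*x**3/2 - 33*x**2/2 + 57*x - 60) dx = -5/8, giving area 5/8.
Total area = 4 + 5/8 = 37/8.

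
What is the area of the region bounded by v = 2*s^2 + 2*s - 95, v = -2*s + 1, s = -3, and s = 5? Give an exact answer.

1904/3

On [-3, 5], (2*s^2 + 2*s - 95) - (-2*s + 1) = 2*s^2 + 4*s - 96 is ≤ 0 throughout, so the area is a single integral of |2*s^2 + 4*s - 96|.
∫[-3,5] (2*s^2 + 4*s - 96) ds = -1904/3; the area of that piece is 1904/3.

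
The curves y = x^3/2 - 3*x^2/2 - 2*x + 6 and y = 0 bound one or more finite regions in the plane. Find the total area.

131/8

Set the curves equal: x^3/2 - 3*x^2/2 - 2*x + 6 = 0, so x^3/2 - 3*x^2/2 - 2*x + 6 = 0, which factors as (x - 3)*(x - 2)*(x + 2)/2 = 0. The curves meet at x = -2, 2, 3.
On [-2, 2], y = x^3/2 - 3*x^2/2 - 2*x + 6 is on top; that piece has area ∫[-2,2] (x^3/2 - 3*x^2/2 - 2*x + 6) dx = 16.
On [2, 3], y = 0 is on top; that piece has area ∫[2,3] (-(x^3/2 - 3*x^2/2 - 2*x + 6)) dx = 3/8.
Total enclosed area = 16 + 3/8 = 131/8.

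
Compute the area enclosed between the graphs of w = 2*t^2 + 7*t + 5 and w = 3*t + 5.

8/3

Set the curves equal: 2*t^2 + 7*t + 5 = 3*t + 5, so 2*t^2 + 4*t = 0, which factors as 2*t*(t + 2) = 0. The curves meet at t = -2, 0.
On [-2, 0], w = 3*t + 5 is on top; that piece has area ∫[-2,0] (-(2*t^2 + 4*t)) dt = 8/3.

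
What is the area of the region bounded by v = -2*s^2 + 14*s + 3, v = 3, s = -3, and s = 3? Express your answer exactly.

The difference (-2*s^2 + 14*s + 3) - (3) = -2*s^2 + 14*s changes sign at s = 0 inside [-3, 3], so split the integral there.
∫[-3,0] (-2*s^2 + 14*s) ds = -81; the area of that piece is 81.
∫[0,3] (-2*s^2 + 14*s) ds = 45.
Total area = 81 + 45 = 126.

126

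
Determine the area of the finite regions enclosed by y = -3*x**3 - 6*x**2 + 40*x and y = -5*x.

Set the curves equal: -3*x**3 - 6*x**2 + 40*x = -5*x, so -3*x**3 - 6*x**2 + 45*x = 0, which factors as -3*x*(x - 3)*(x + 5) = 0. The curves meet at x = -5, 0, 3.
On [-5, 0], y = -5*x is on top; that piece has area ∫[-5,0] (-(-3*x**3 - 6*x**2 + 45*x)) dx = 1375/4.
On [0, 3], y = -3*x**3 - 6*x**2 + 40*x is on top; that piece has area ∫[0,3] (-3*x**3 - 6*x**2 + 45*x) dx = 351/4.
Total enclosed area = 1375/4 + 351/4 = 863/2.

863/2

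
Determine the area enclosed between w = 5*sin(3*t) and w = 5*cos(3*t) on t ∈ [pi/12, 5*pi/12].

On [pi/12, 5*pi/12], (5*sin(3*t)) - (5*cos(3*t)) = 5*sin(3*t) - 5*cos(3*t) is ≥ 0 throughout, so the area is a single integral of |5*sin(3*t) - 5*cos(3*t)|.
∫[pi/12,5*pi/12] (5*sin(3*t) - 5*cos(3*t)) dt = 10*sqrt(2)/3.

10*sqrt(2)/3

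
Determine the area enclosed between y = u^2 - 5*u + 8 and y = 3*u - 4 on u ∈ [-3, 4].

The difference (u^2 - 5*u + 8) - (3*u - 4) = u^2 - 8*u + 12 changes sign at u = 2 inside [-3, 4], so split the integral there.
∫[-3,2] (u^2 - 8*u + 12) du = 275/3.
∫[2,4] (u^2 - 8*u + 12) du = -16/3; the area of that piece is 16/3.
Total area = 275/3 + 16/3 = 97.

97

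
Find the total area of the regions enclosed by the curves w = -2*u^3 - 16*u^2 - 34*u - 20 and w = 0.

71/3

Set the curves equal: -2*u^3 - 16*u^2 - 34*u - 20 = 0, so -2*u^3 - 16*u^2 - 34*u - 20 = 0, which factors as -2*(u + 1)*(u + 2)*(u + 5) = 0. The curves meet at u = -5, -2, -1.
On [-5, -2], w = 0 is on top; that piece has area ∫[-5,-2] (-(-2*u^3 - 16*u^2 - 34*u - 20)) du = 45/2.
On [-2, -1], w = -2*u^3 - 16*u^2 - 34*u - 20 is on top; that piece has area ∫[-2,-1] (-2*u^3 - 16*u^2 - 34*u - 20) du = 7/6.
Total enclosed area = 45/2 + 7/6 = 71/3.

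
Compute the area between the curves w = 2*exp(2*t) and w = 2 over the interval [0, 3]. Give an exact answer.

-7 + exp(6)

On [0, 3], (2*exp(2*t)) - (2) = 2*exp(2*t) - 2 is ≥ 0 throughout, so the area is a single integral of |2*exp(2*t) - 2|.
∫[0,3] (2*exp(2*t) - 2) dt = -7 + exp(6).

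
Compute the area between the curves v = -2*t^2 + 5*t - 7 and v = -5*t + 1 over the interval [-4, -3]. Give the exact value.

On [-4, -3], (-2*t^2 + 5*t - 7) - (-5*t + 1) = -2*t^2 + 10*t - 8 is ≤ 0 throughout, so the area is a single integral of |-2*t^2 + 10*t - 8|.
∫[-4,-3] (-2*t^2 + 10*t - 8) dt = -203/3; the area of that piece is 203/3.

203/3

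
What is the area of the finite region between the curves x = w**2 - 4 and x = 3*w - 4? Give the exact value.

Both boundary curves give x as a function of w, so integrate with respect to w. Setting them equal: w**2 - 3*w = 0, i.e. w*(w - 3) = 0, so they meet at w = 0, 3.
For w in [0, 3], x = w**2 - 4 is on the left; area = ∫[0,3] (-(w**2 - 3*w)) dw = 9/2.

9/2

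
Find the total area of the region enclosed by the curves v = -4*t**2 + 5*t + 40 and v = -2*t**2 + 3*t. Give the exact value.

243

Set the curves equal: -4*t**2 + 5*t + 40 = -2*t**2 + 3*t, so -2*t**2 + 2*t + 40 = 0, which factors as -2*(t - 5)*(t + 4) = 0. The curves meet at t = -4, 5.
On [-4, 5], v = -4*t**2 + 5*t + 40 is on top; that piece has area ∫[-4,5] (-2*t**2 + 2*t + 40) dt = 243.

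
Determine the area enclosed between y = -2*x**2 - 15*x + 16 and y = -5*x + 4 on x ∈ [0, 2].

14

The difference (-2*x**2 - 15*x + 16) - (-5*x + 4) = -2*x**2 - 10*x + 12 changes sign at x = 1 inside [0, 2], so split the integral there.
∫[0,1] (-2*x**2 - 10*x + 12) dx = 19/3.
∫[1,2] (-2*x**2 - 10*x + 12) dx = -23/3; the area of that piece is 23/3.
Total area = 19/3 + 23/3 = 14.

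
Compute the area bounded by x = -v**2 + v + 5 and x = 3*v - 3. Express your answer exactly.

Both boundary curves give x as a function of v, so integrate with respect to v. Setting them equal: -v**2 - 2*v + 8 = 0, i.e. -(v - 2)*(v + 4) = 0, so they meet at v = -4, 2.
For v in [-4, 2], x = -v**2 + v + 5 is on the right; area = ∫[-4,2] (-v**2 - 2*v + 8) dv = 36.

36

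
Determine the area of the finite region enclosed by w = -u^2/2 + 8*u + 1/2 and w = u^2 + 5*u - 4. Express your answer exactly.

Set the curves equal: -u^2/2 + 8*u + 1/2 = u^2 + 5*u - 4, so -3*u^2/2 + 3*u + 9/2 = 0, which factors as -3*(u - 3)*(u + 1)/2 = 0. The curves meet at u = -1, 3.
On [-1, 3], w = -u^2/2 + 8*u + 1/2 is on top; that piece has area ∫[-1,3] (-3*u^2/2 + 3*u + 9/2) du = 16.

16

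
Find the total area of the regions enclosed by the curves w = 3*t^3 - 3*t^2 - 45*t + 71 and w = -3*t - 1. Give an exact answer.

1741/4

Set the curves equal: 3*t^3 - 3*t^2 - 45*t + 71 = -3*t - 1, so 3*t^3 - 3*t^2 - 42*t + 72 = 0, which factors as 3*(t - 3)*(t - 2)*(t + 4) = 0. The curves meet at t = -4, 2, 3.
On [-4, 2], w = 3*t^3 - 3*t^2 - 45*t + 71 is on top; that piece has area ∫[-4,2] (3*t^3 - 3*t^2 - 42*t + 72) dt = 432.
On [2, 3], w = -3*t - 1 is on top; that piece has area ∫[2,3] (-(3*t^3 - 3*t^2 - 42*t + 72)) dt = 13/4.
Total enclosed area = 432 + 13/4 = 1741/4.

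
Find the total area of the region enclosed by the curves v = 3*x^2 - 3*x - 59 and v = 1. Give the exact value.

729/2

Set the curves equal: 3*x^2 - 3*x - 59 = 1, so 3*x^2 - 3*x - 60 = 0, which factors as 3*(x - 5)*(x + 4) = 0. The curves meet at x = -4, 5.
On [-4, 5], v = 1 is on top; that piece has area ∫[-4,5] (-(3*x^2 - 3*x - 60)) dx = 729/2.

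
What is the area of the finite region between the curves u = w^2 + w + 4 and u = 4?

Both boundary curves give u as a function of w, so integrate with respect to w. Setting them equal: w^2 + w = 0, i.e. w*(w + 1) = 0, so they meet at w = -1, 0.
For w in [-1, 0], u = w^2 + w + 4 is on the left; area = ∫[-1,0] (-(w^2 + w)) dw = 1/6.

1/6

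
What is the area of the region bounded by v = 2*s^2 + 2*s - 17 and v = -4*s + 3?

343/3

Set the curves equal: 2*s^2 + 2*s - 17 = -4*s + 3, so 2*s^2 + 6*s - 20 = 0, which factors as 2*(s - 2)*(s + 5) = 0. The curves meet at s = -5, 2.
On [-5, 2], v = -4*s + 3 is on top; that piece has area ∫[-5,2] (-(2*s^2 + 6*s - 20)) ds = 343/3.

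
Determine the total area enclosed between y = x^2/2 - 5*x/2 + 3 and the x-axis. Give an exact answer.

The curve meets the x-axis where x^2/2 - 5*x/2 + 3 = 0, i.e. (x - 3)*(x - 2)/2 = 0, at x = 2, 3.
On [2, 3] the curve lies below the axis; ∫[2,3] (x^2/2 - 5*x/2 + 3) dx = -1/12, giving area 1/12.

1/12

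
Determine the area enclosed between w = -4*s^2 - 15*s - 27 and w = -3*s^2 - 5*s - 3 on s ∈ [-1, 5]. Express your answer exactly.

On [-1, 5], (-4*s^2 - 15*s - 27) - (-3*s^2 - 5*s - 3) = -s^2 - 10*s - 24 is ≤ 0 throughout, so the area is a single integral of |-s^2 - 10*s - 24|.
∫[-1,5] (-s^2 - 10*s - 24) ds = -306; the area of that piece is 306.

306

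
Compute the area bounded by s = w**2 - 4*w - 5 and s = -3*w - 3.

9/2

Both boundary curves give s as a function of w, so integrate with respect to w. Setting them equal: w**2 - w - 2 = 0, i.e. (w - 2)*(w + 1) = 0, so they meet at w = -1, 2.
For w in [-1, 2], s = w**2 - 4*w - 5 is on the left; area = ∫[-1,2] (-(w**2 - w - 2)) dw = 9/2.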